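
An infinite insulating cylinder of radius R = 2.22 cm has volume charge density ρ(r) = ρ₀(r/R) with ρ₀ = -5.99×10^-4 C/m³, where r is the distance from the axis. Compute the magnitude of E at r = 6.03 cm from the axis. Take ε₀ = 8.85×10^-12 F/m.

E ≈ 1.84×10^5 N/C

Coaxial Gaussian cylinder, radius r = 6.03 cm, length L (r > R, full charge per length enclosed).
λ_enc = 2π ∫₀^R ρ₀(r'/R)^1 r' dr' = 2πρ₀R²/3 = -6.183×10^-7 C/m.
Gauss's law: E·2πrL = λ_enc L/ε₀.
E = |λ_enc|/(2πε₀r) = (6.183×10^-7)/(2π·8.85×10^-12·0.0603) = 1.84×10^5 N/C.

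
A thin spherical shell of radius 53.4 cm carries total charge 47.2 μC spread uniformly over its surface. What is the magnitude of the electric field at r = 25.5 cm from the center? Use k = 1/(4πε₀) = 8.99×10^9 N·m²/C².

|E| = 0 N/C

By spherical symmetry E is radial; choose a Gaussian sphere of radius r = 25.5 cm (inside the shell, r < 53.4 cm).
All the charge is outside the Gaussian surface: Q_enc = 0, hence E = 0 everywhere inside the shell.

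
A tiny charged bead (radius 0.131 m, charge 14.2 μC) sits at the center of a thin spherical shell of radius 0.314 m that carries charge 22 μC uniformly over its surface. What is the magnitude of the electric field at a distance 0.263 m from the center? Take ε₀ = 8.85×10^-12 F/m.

Take a concentric spherical Gaussian surface of radius r = 0.263 m (between the bodies, 0.131 m < r < 0.314 m).
The shell at 0.314 m lies outside the Gaussian surface, so Q_enc = 14.2 μC = 1.42×10^-5 C.
Since E is radial and uniform over the Gaussian sphere, Φ = E·4πr² = Q_enc/ε₀.
E = |Q_enc|/(4πε₀r²) = (1.42e-5)/(4π·8.85×10^-12·(0.263)²) = 1.85×10^6 N/C.

1.85e6 N/C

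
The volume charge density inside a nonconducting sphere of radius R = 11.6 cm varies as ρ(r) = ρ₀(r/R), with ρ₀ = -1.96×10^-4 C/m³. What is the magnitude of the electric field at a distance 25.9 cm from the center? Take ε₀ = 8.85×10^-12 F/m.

|E| ≈ 1.29×10^5 N/C

Symmetry ⇒ E = E(r) r̂. Gaussian sphere of radius r = 25.9 cm (r > R, all charge enclosed).
Q_enc = 4π ∫₀^R ρ₀(r'/R)^1 r'² dr' = 4πρ₀R³/4 = -9.611×10^-7 C.
Since E is radial and uniform over the Gaussian sphere, Φ = E·4πr² = Q_enc/ε₀.
E = |Q_enc|/(4πε₀r²) = (9.611×10^-7)/(4π·8.85×10^-12·(0.259)²) = 1.29e5 N/C.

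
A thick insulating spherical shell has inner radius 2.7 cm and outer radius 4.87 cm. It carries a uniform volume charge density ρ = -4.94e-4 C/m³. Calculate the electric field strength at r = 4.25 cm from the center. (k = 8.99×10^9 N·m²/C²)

By spherical symmetry E is radial; choose a Gaussian sphere of radius r = 4.25 cm (within the shell material, 2.7 cm < r < 4.87 cm).
Enclosed charge is the volume from a to r: Q_enc = (4π/3)ρ(r³ − a³) = -1.181×10^-7 C.
By Gauss's law, ∮E·dA = E·4πr² = Q_enc/ε₀.
E = k|Q_enc|/r² = (8.99×10^9)(1.181e-7)/(0.0425)² = 5.88e5 N/C.

E = 5.88×10^5 N/C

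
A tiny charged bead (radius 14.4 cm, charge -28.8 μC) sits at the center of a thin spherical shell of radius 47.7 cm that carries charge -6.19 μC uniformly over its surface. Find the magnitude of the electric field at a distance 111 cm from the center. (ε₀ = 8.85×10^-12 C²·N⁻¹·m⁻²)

E = 2.55×10^5 N/C

By spherical symmetry E is radial; choose a Gaussian sphere of radius r = 111 cm (r > 47.7 cm, enclosing both).
Q_enc = (-28.8 μC) + (-6.19 μC) = -3.499×10^-5 C.
By Gauss's law, ∮E·dA = E·4πr² = Q_enc/ε₀.
E = |Q_enc|/(4πε₀r²) = (3.499e-5)/(4π·8.85×10^-12·(1.11)²) = 2.55e5 N/C.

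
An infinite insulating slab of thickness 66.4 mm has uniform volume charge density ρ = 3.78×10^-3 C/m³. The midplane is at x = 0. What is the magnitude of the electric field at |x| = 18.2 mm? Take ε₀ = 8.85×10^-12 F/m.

7.77e6 V/m

By symmetry E is perpendicular to the slab. A Gaussian pillbox from −18.2 mm to +18.2 mm (face area A) lies entirely within the slab.
Q_enc = ρ·(2x)·A and flux = 2EA, so 2EA = 2ρxA/ε₀ ⇒ E = |ρ|x/ε₀.
E = (3.78e-3)(0.0182)/(8.85×10^-12) = 7.77×10^6 N/C.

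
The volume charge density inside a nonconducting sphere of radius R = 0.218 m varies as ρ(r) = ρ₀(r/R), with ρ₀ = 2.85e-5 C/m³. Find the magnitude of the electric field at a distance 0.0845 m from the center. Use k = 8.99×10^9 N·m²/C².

Symmetry ⇒ E = E(r) r̂. Gaussian sphere of radius r = 0.0845 m (r < R).
Integrate the density: Q_enc = 4π ∫₀^r ρ₀(r'/R)^1 r'² dr' = 4πρ₀ r^4/(4·R) = 2.094×10^-8 C.
Gauss's law: E·4πr² = Q_enc/ε₀.
E = k|Q_enc|/r² = (8.99×10^9)(2.094×10^-8)/(0.0845)² = 2.64e4 N/C.

E = 2.64e4 N/C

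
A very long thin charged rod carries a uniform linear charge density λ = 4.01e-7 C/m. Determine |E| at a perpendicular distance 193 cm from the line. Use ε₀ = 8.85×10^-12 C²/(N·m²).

3.74e3 N/C

Choose a coaxial cylinder of radius r = 193 cm (arbitrary length L) as the Gaussian surface.
Q_enc = λL, so λ_enc = 4.01e-7 C/m.
By Gauss's law (flux through the curved wall only), E·2πrL = λ_enc L/ε₀.
E = |λ_enc|/(2πε₀r) = (4.01×10^-7)/(2π·8.85×10^-12·1.93) = 3.74×10^3 N/C.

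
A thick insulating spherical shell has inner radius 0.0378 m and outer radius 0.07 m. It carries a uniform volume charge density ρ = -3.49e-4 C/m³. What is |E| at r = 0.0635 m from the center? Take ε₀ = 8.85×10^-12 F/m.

E = 6.59×10^5 V/m

Use a concentric Gaussian sphere at r = 0.0635 m (within the shell material, 0.0378 m < r < 0.07 m).
Only the shell between 0.0378 m and r is enclosed: Q_enc = ρ·(4π/3)(r³ − a³) = (-3.49e-4)·(4π/3)·((0.0635)³ − (0.0378)³) = -2.954×10^-7 C.
Since E is radial and uniform over the Gaussian sphere, Φ = E·4πr² = Q_enc/ε₀.
E = |Q_enc|/(4πε₀r²) = (2.954×10^-7)/(4π·8.85×10^-12·(0.0635)²) = 6.59×10^5 N/C.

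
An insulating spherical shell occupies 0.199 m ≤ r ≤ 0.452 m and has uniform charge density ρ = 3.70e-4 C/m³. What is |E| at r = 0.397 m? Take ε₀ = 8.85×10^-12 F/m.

Symmetry ⇒ E = E(r) r̂. Gaussian sphere of radius r = 0.397 m (within the shell material, 0.199 m < r < 0.452 m).
Only the shell between 0.199 m and r is enclosed: Q_enc = ρ·(4π/3)(r³ − a³) = (3.70e-4)·(4π/3)·((0.397)³ − (0.199)³) = 8.476×10^-5 C.
By Gauss's law, ∮E·dA = E·4πr² = Q_enc/ε₀.
E = |Q_enc|/(4πε₀r²) = (8.476e-5)/(4π·8.85×10^-12·(0.397)²) = 4.84e6 N/C.

|E| = 4.84×10^6 N/C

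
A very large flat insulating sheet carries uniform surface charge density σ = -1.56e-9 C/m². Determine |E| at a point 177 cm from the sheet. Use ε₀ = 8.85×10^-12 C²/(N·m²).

The symmetry is planar: E is normal to the sheet and the same magnitude on both sides. Take a pillbox straddling the sheet with end-cap area A.
Only the two end caps contribute flux: Φ = 2EA. With Q_enc = σA, Gauss's law gives E = |σ|/(2ε₀).
E = |σ|/(2ε₀) = (1.56×10^-9)/(2·8.85×10^-12) = 88.1 N/C.

|E| = 88.1 V/m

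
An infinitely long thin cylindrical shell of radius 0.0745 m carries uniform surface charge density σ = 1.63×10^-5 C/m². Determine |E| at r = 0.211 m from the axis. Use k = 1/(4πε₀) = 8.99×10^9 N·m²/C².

Choose a coaxial cylinder of radius r = 0.211 m (arbitrary length L) as the Gaussian surface (r > 0.0745 m).
The whole shell is enclosed: λ_enc = σ·2πR = (1.63×10^-5)·2π·(0.0745) = 7.63e-6 C/m.
By Gauss's law (flux through the curved wall only), E·2πrL = λ_enc L/ε₀.
E = 2k|λ_enc|/r = 2(8.99×10^9)(7.63e-6)/(0.211) = 6.50e5 N/C.

6.50e5 N/C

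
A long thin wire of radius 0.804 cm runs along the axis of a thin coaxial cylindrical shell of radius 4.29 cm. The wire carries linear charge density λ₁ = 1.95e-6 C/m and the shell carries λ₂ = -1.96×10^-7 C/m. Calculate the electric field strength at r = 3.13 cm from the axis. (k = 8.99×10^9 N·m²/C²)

|E| ≈ 1.12e6 N/C

Choose a coaxial cylinder of radius r = 3.13 cm (arbitrary length L) as the Gaussian surface (between the conductors, 0.804 cm < r < 4.29 cm).
Only the inner wire is enclosed; the outer shell contributes nothing inside itself. λ_enc = λ₁ = 1.95e-6 C/m.
Gauss's law: E·2πrL = λ_enc L/ε₀.
E = 2k|λ_enc|/r = 2(8.99×10^9)(1.95e-6)/(0.0313) = 1.12×10^6 N/C.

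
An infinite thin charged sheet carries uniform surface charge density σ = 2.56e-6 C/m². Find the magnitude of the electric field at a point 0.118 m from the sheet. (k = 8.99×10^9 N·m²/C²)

Choose a cylindrical pillbox piercing the sheet, end faces (area A) parallel to it.
Only the two end caps contribute flux: Φ = 2EA. With Q_enc = σA, Gauss's law gives E = |σ|/(2ε₀).
E = 2πk|σ| = 2π(8.99×10^9)(2.56×10^-6) = 1.45e5 N/C.

1.45×10^5 V/m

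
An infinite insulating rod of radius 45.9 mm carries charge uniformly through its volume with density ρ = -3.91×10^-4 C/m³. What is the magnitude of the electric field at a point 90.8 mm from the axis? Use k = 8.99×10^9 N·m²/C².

Choose a coaxial cylinder of radius r = 90.8 mm (arbitrary length L) as the Gaussian surface (r > 45.9 mm, full cross-section enclosed).
λ_enc = ρ·πR² = (-3.91×10^-4)π(0.0459)² = -2.588e-6 C/m.
By Gauss's law (flux through the curved wall only), E·2πrL = λ_enc L/ε₀.
E = 2k|λ_enc|/r = 2(8.99×10^9)(2.588×10^-6)/(0.0908) = 5.12e5 N/C.

|E| ≈ 5.12×10^5 N/C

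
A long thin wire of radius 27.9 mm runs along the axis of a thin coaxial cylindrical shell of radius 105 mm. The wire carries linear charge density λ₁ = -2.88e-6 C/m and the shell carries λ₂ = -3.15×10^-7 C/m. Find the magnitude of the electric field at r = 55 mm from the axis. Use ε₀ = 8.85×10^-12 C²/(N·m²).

|E| ≈ 9.42e5 V/m

Coaxial Gaussian cylinder, radius r = 55 mm, length L (between the conductors, 27.9 mm < r < 105 mm).
The shell at 105 mm lies outside the Gaussian surface, so λ_enc = λ₁ = -2.88e-6 C/m.
By Gauss's law (flux through the curved wall only), E·2πrL = λ_enc L/ε₀.
E = |λ_enc|/(2πε₀r) = (2.88e-6)/(2π·8.85×10^-12·0.055) = 9.42×10^5 N/C.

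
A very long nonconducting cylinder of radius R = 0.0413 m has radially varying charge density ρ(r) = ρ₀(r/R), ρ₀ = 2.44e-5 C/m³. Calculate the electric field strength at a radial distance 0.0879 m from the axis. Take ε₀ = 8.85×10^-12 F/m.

By cylindrical symmetry E is radial; use a coaxial Gaussian cylinder of radius 0.0879 m and length L (r > R, full charge per length enclosed).
λ_enc = 2π ∫₀^R ρ₀(r'/R)^1 r' dr' = 2πρ₀R²/3 = 8.717×10^-8 C/m.
Gauss's law: E·2πrL = λ_enc L/ε₀.
E = |λ_enc|/(2πε₀r) = (8.717e-8)/(2π·8.85×10^-12·0.0879) = 1.78×10^4 N/C.

1.78×10^4 N/C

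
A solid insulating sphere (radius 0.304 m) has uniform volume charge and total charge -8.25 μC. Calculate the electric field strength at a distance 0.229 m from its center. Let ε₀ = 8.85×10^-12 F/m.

E = 6.05e5 N/C

By spherical symmetry E is radial; choose a Gaussian sphere of radius r = 0.229 m (r < R).
Only the charge within r is enclosed: Q_enc = Q·(r/R)³ = (-8.25 μC)·(0.229 m/0.304 m)³ = -3.526e-6 C.
Gauss's law: E·4πr² = Q_enc/ε₀.
E = |Q_enc|/(4πε₀r²) = (3.526e-6)/(4π·8.85×10^-12·(0.229)²) = 6.05e5 N/C.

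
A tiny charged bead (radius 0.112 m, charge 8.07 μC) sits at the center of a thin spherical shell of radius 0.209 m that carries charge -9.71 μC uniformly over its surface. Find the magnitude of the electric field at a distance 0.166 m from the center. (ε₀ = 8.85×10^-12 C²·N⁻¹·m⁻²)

By spherical symmetry E is radial; choose a Gaussian sphere of radius r = 0.166 m (between the bodies, 0.112 m < r < 0.209 m).
Only the inner charge is enclosed; the outer shell contributes nothing inside itself. Q_enc = 8.07 μC = 8.07e-6 C.
Applying ∮E·dA = Q_enc/ε₀ with Φ = E(4πr²):
E = |Q_enc|/(4πε₀r²) = (8.07e-6)/(4π·8.85×10^-12·(0.166)²) = 2.63e6 N/C.

|E| = 2.63×10^6 N/C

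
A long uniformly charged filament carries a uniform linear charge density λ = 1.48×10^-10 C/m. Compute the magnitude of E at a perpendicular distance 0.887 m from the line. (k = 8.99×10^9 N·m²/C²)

E ≈ 3 V/m

Take a coaxial cylindrical Gaussian surface of radius r = 0.887 m and length L.
Q_enc = λL, so λ_enc = 1.48e-10 C/m.
Applying ∮E·dA = Q_enc/ε₀ with the end caps contributing no flux:
E = 2k|λ_enc|/r = 2(8.99×10^9)(1.48×10^-10)/(0.887) = 3 N/C.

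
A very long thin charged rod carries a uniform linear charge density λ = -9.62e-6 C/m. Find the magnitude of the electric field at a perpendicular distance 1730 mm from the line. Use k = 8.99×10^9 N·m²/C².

By cylindrical symmetry E is radial; use a coaxial Gaussian cylinder of radius 1730 mm and length L.
Q_enc = λL, so λ_enc = -9.62×10^-6 C/m.
By Gauss's law (flux through the curved wall only), E·2πrL = λ_enc L/ε₀.
E = 2k|λ_enc|/r = 2(8.99×10^9)(9.62e-6)/(1.73) = 1.00×10^5 N/C.

|E| = 1.00×10^5 N/C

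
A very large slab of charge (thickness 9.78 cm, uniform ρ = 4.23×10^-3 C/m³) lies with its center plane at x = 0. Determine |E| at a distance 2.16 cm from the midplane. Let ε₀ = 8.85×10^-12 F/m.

E ≈ 1.03×10^7 V/m

By symmetry E is perpendicular to the slab. A Gaussian pillbox from −2.16 cm to +2.16 cm (face area A) lies entirely within the slab.
Q_enc = ρ·(2x)·A and flux = 2EA, so 2EA = 2ρxA/ε₀ ⇒ E = |ρ|x/ε₀.
E = (4.23×10^-3)(0.0216)/(8.85×10^-12) = 1.03e7 N/C.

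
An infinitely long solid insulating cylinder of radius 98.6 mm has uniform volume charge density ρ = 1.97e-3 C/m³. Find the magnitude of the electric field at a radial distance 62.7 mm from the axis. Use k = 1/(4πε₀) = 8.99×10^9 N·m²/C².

Coaxial Gaussian cylinder, radius r = 62.7 mm, length L (r < R).
Charge inside radius r per length L is ρ·πr²·L, so λ_enc = ρπr² = 2.433e-5 C/m.
By Gauss's law (flux through the curved wall only), E·2πrL = λ_enc L/ε₀.
E = 2k|λ_enc|/r = 2(8.99×10^9)(2.433×10^-5)/(0.0627) = 6.98×10^6 N/C.

|E| ≈ 6.98×10^6 N/C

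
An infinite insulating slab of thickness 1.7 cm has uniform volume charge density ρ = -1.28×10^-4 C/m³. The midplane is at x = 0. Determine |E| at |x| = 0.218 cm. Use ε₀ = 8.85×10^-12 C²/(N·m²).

By symmetry E is perpendicular to the slab. A Gaussian pillbox from −0.218 cm to +0.218 cm (face area A) lies entirely within the slab.
Q_enc = ρ·(2x)·A and flux = 2EA, so 2EA = 2ρxA/ε₀ ⇒ E = |ρ|x/ε₀.
E = (1.28×10^-4)(0.00218)/(8.85×10^-12) = 3.15×10^4 N/C.

E ≈ 3.15e4 N/C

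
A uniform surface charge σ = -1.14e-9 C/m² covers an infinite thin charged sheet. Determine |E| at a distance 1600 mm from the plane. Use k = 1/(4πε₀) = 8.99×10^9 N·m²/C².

Choose a cylindrical pillbox piercing the sheet, end faces (area A) parallel to it.
Only the two end caps contribute flux: Φ = 2EA. With Q_enc = σA, Gauss's law gives E = |σ|/(2ε₀).
E = 2πk|σ| = 2π(8.99×10^9)(1.14×10^-9) = 64.4 N/C.

64.4 V/m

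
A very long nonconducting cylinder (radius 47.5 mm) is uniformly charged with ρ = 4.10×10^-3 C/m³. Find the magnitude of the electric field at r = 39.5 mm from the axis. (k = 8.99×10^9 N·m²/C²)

E ≈ 9.15×10^6 N/C

Coaxial Gaussian cylinder, radius r = 39.5 mm, length L (r < R).
Enclosed charge per unit length: λ_enc = ρ·πr² = (4.10×10^-3)π(0.0395)² = 2.01e-5 C/m.
Since E is radial and uniform over the curved surface, Φ = E·2πrL = Q_enc/ε₀ = λ_enc L/ε₀.
E = 2k|λ_enc|/r = 2(8.99×10^9)(2.01e-5)/(0.0395) = 9.15×10^6 N/C.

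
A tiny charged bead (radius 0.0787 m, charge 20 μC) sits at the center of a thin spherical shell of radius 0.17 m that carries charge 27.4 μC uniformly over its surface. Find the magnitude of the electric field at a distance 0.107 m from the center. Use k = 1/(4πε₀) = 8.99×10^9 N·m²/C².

Symmetry ⇒ E = E(r) r̂. Gaussian sphere of radius r = 0.107 m (between the bodies, 0.0787 m < r < 0.17 m).
Only the inner charge is enclosed; the outer shell contributes nothing inside itself. Q_enc = 20 μC = 2.00×10^-5 C.
Gauss's law: E·4πr² = Q_enc/ε₀.
E = k|Q_enc|/r² = (8.99×10^9)(2.00×10^-5)/(0.107)² = 1.57×10^7 N/C.

1.57×10^7 N/C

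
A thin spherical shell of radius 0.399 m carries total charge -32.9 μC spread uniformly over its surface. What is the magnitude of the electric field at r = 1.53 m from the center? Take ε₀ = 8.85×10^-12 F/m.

Symmetry ⇒ E = E(r) r̂. Gaussian sphere of radius r = 1.53 m (r > 0.399 m).
The entire shell is enclosed: Q_enc = -3.29×10^-5 C.
Since E is radial and uniform over the Gaussian sphere, Φ = E·4πr² = Q_enc/ε₀.
E = |Q_enc|/(4πε₀r²) = (3.29e-5)/(4π·8.85×10^-12·(1.53)²) = 1.26e5 N/C.

|E| = 1.26e5 N/C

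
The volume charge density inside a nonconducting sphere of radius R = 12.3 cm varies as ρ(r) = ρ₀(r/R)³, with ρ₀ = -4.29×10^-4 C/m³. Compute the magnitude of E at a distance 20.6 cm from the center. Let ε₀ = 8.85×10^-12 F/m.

Symmetry ⇒ E = E(r) r̂. Gaussian sphere of radius r = 20.6 cm (r > R, all charge enclosed).
Q_enc = 4π ∫₀^R ρ₀(r'/R)^3 r'² dr' = 4πρ₀R³/6 = -1.672×10^-6 C.
By Gauss's law, ∮E·dA = E·4πr² = Q_enc/ε₀.
E = |Q_enc|/(4πε₀r²) = (1.672×10^-6)/(4π·8.85×10^-12·(0.206)²) = 3.54×10^5 N/C.

|E| = 3.54e5 N/C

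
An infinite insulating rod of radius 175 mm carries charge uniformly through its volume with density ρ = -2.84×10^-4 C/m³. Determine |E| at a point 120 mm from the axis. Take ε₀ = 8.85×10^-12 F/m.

By cylindrical symmetry E is radial; use a coaxial Gaussian cylinder of radius 120 mm and length L (r < R).
Enclosed charge per unit length: λ_enc = ρ·πr² = (-2.84×10^-4)π(0.12)² = -1.285e-5 C/m.
By Gauss's law (flux through the curved wall only), E·2πrL = λ_enc L/ε₀.
E = |λ_enc|/(2πε₀r) = (1.285×10^-5)/(2π·8.85×10^-12·0.12) = 1.93×10^6 N/C.

|E| = 1.93×10^6 N/C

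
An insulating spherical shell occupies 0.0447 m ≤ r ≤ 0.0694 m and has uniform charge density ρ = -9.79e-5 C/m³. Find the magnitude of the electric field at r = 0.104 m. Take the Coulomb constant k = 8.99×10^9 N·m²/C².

8.35e4 N/C

Use a concentric Gaussian sphere at r = 0.104 m (r > 0.0694 m, enclosing the whole shell).
Q_enc = ρ·(4π/3)(b³ − a³) = (-9.79e-5)·(4π/3)·((0.0694)³ − (0.0447)³) = -1.004×10^-7 C.
By Gauss's law, ∮E·dA = E·4πr² = Q_enc/ε₀.
E = k|Q_enc|/r² = (8.99×10^9)(1.004×10^-7)/(0.104)² = 8.35×10^4 N/C.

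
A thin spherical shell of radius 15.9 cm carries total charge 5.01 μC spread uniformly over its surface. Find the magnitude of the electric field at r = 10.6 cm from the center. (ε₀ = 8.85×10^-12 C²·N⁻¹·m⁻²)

E = 0

Use a concentric Gaussian sphere at r = 10.6 cm (inside the shell, r < 15.9 cm).
No charge lies within this surface, so Q_enc = 0 and Gauss's law gives E·4πr² = 0 ⇒ E = 0.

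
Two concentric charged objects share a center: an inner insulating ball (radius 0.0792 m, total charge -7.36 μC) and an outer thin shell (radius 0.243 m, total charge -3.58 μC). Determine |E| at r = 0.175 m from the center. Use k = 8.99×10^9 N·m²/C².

By spherical symmetry E is radial; choose a Gaussian sphere of radius r = 0.175 m (between the bodies, 0.0792 m < r < 0.243 m).
Only the inner charge is enclosed; the outer shell contributes nothing inside itself. Q_enc = -7.36 μC = -7.36×10^-6 C.
Since E is radial and uniform over the Gaussian sphere, Φ = E·4πr² = Q_enc/ε₀.
E = k|Q_enc|/r² = (8.99×10^9)(7.36×10^-6)/(0.175)² = 2.16e6 N/C.

|E| = 2.16×10^6 V/m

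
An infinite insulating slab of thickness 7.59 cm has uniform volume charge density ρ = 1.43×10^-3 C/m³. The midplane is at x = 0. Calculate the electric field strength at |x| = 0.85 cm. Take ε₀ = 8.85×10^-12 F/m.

|E| = 1.37×10^6 N/C

By symmetry E is perpendicular to the slab. A Gaussian pillbox from −0.85 cm to +0.85 cm (face area A) lies entirely within the slab.
Q_enc = ρ·(2x)·A and flux = 2EA, so 2EA = 2ρxA/ε₀ ⇒ E = |ρ|x/ε₀.
E = (1.43×10^-3)(0.0085)/(8.85×10^-12) = 1.37e6 N/C.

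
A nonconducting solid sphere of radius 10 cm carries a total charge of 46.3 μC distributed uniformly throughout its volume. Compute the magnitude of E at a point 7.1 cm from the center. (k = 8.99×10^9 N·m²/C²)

|E| = 2.96e7 N/C

By spherical symmetry E is radial; choose a Gaussian sphere of radius r = 7.1 cm (r < R).
Only the charge within r is enclosed: Q_enc = Q·(r/R)³ = (46.3 μC)·(7.1 cm/10 cm)³ = 1.657×10^-5 C.
Since E is radial and uniform over the Gaussian sphere, Φ = E·4πr² = Q_enc/ε₀.
E = k|Q_enc|/r² = (8.99×10^9)(1.657×10^-5)/(0.071)² = 2.96e7 N/C.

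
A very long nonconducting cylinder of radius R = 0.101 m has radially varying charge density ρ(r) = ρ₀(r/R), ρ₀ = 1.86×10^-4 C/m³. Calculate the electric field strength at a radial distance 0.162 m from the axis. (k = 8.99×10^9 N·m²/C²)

By cylindrical symmetry E is radial; use a coaxial Gaussian cylinder of radius 0.162 m and length L (r > R, full charge per length enclosed).
λ_enc = 2π ∫₀^R ρ₀(r'/R)^1 r' dr' = 2πρ₀R²/3 = 3.974e-6 C/m.
By Gauss's law (flux through the curved wall only), E·2πrL = λ_enc L/ε₀.
E = 2k|λ_enc|/r = 2(8.99×10^9)(3.974×10^-6)/(0.162) = 4.41×10^5 N/C.

E = 4.41×10^5 V/m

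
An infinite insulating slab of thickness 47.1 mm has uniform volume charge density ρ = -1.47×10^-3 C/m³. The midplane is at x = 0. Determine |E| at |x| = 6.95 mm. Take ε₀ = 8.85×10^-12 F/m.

|E| ≈ 1.15×10^6 N/C

By symmetry E is perpendicular to the slab. A Gaussian pillbox from −6.95 mm to +6.95 mm (face area A) lies entirely within the slab.
Q_enc = ρ·(2x)·A and flux = 2EA, so 2EA = 2ρxA/ε₀ ⇒ E = |ρ|x/ε₀.
E = (1.47e-3)(0.00695)/(8.85×10^-12) = 1.15×10^6 N/C.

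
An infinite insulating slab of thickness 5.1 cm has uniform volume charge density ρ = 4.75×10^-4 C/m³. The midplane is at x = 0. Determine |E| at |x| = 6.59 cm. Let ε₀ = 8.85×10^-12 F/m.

The point |x| = 6.59 cm lies outside the slab (half-thickness 0.0255 m). A symmetric pillbox spanning the full slab encloses Q_enc = ρ·d·A.
Flux = 2EA ⇒ E = |ρ|d/(2ε₀), independent of distance outside.
E = (4.75e-4)(0.051)/(2·8.85×10^-12) = 1.37×10^6 N/C.

E ≈ 1.37×10^6 N/C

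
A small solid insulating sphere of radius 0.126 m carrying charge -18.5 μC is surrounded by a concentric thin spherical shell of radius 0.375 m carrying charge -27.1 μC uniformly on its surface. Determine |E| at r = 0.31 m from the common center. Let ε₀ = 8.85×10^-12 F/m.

Use a concentric Gaussian sphere at r = 0.31 m (between the bodies, 0.126 m < r < 0.375 m).
The shell at 0.375 m lies outside the Gaussian surface, so Q_enc = -18.5 μC = -1.85e-5 C.
By Gauss's law, ∮E·dA = E·4πr² = Q_enc/ε₀.
E = |Q_enc|/(4πε₀r²) = (1.85e-5)/(4π·8.85×10^-12·(0.31)²) = 1.73×10^6 N/C.

|E| = 1.73×10^6 N/C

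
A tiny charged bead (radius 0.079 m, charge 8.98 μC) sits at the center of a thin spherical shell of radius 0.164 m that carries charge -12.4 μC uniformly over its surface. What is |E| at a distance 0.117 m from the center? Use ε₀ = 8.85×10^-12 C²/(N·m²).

5.90e6 V/m

Symmetry ⇒ E = E(r) r̂. Gaussian sphere of radius r = 0.117 m (between the bodies, 0.079 m < r < 0.164 m).
Only the inner charge is enclosed; the outer shell contributes nothing inside itself. Q_enc = 8.98 μC = 8.98×10^-6 C.
Since E is radial and uniform over the Gaussian sphere, Φ = E·4πr² = Q_enc/ε₀.
E = |Q_enc|/(4πε₀r²) = (8.98×10^-6)/(4π·8.85×10^-12·(0.117)²) = 5.90×10^6 N/C.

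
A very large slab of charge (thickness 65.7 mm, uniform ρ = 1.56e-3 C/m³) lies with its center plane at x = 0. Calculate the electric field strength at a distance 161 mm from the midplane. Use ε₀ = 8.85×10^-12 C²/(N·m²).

|E| ≈ 5.79×10^6 N/C

The point |x| = 161 mm lies outside the slab (half-thickness 0.03285 m). A symmetric pillbox spanning the full slab encloses Q_enc = ρ·d·A.
Flux = 2EA ⇒ E = |ρ|d/(2ε₀), independent of distance outside.
E = (1.56×10^-3)(0.0657)/(2·8.85×10^-12) = 5.79×10^6 N/C.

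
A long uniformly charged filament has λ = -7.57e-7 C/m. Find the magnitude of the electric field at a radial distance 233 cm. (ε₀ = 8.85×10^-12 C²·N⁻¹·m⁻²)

E ≈ 5.84e3 N/C

Take a coaxial cylindrical Gaussian surface of radius r = 233 cm and length L.
Q_enc = λL, so λ_enc = -7.57×10^-7 C/m.
Applying ∮E·dA = Q_enc/ε₀ with the end caps contributing no flux:
E = |λ_enc|/(2πε₀r) = (7.57e-7)/(2π·8.85×10^-12·2.33) = 5.84×10^3 N/C.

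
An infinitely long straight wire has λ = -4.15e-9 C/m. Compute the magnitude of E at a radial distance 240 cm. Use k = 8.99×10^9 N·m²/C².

|E| = 31.1 N/C

Take a coaxial cylindrical Gaussian surface of radius r = 240 cm and length L.
Q_enc = λL, so λ_enc = -4.15e-9 C/m.
By Gauss's law (flux through the curved wall only), E·2πrL = λ_enc L/ε₀.
E = 2k|λ_enc|/r = 2(8.99×10^9)(4.15×10^-9)/(2.4) = 31.1 N/C.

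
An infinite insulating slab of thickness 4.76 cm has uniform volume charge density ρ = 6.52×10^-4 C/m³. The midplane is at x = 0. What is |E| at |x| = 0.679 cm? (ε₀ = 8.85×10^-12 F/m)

|E| ≈ 5.00×10^5 N/C

By symmetry E is perpendicular to the slab. A Gaussian pillbox from −0.679 cm to +0.679 cm (face area A) lies entirely within the slab.
Q_enc = ρ·(2x)·A and flux = 2EA, so 2EA = 2ρxA/ε₀ ⇒ E = |ρ|x/ε₀.
E = (6.52×10^-4)(0.00679)/(8.85×10^-12) = 5.00×10^5 N/C.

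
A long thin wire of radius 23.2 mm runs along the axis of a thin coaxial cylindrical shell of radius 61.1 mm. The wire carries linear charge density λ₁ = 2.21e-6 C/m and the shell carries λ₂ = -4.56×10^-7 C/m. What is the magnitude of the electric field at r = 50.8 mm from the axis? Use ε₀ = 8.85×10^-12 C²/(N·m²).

By cylindrical symmetry E is radial; use a coaxial Gaussian cylinder of radius 50.8 mm and length L (between the conductors, 23.2 mm < r < 61.1 mm).
Only the inner wire is enclosed; the outer shell contributes nothing inside itself. λ_enc = λ₁ = 2.21e-6 C/m.
Applying ∮E·dA = Q_enc/ε₀ with the end caps contributing no flux:
E = |λ_enc|/(2πε₀r) = (2.21e-6)/(2π·8.85×10^-12·0.0508) = 7.82e5 N/C.

|E| ≈ 7.82×10^5 N/C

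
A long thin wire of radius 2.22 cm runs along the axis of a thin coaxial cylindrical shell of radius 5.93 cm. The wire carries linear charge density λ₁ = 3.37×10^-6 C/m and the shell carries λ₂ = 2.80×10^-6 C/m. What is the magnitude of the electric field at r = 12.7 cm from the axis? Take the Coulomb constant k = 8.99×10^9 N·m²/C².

By cylindrical symmetry E is radial; use a coaxial Gaussian cylinder of radius 12.7 cm and length L (r > 5.93 cm, enclosing both).
λ_enc = λ₁ + λ₂ = (3.37×10^-6) + (2.80×10^-6) = 6.17×10^-6 C/m.
By Gauss's law (flux through the curved wall only), E·2πrL = λ_enc L/ε₀.
E = 2k|λ_enc|/r = 2(8.99×10^9)(6.17e-6)/(0.127) = 8.74×10^5 N/C.

E = 8.74×10^5 N/C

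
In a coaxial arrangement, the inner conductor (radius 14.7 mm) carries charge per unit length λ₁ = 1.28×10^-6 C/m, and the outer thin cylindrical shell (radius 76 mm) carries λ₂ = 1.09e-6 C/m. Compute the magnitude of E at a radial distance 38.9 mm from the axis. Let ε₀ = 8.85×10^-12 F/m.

|E| ≈ 5.92×10^5 N/C

Coaxial Gaussian cylinder, radius r = 38.9 mm, length L (between the conductors, 14.7 mm < r < 76 mm).
The shell at 76 mm lies outside the Gaussian surface, so λ_enc = λ₁ = 1.28e-6 C/m.
By Gauss's law (flux through the curved wall only), E·2πrL = λ_enc L/ε₀.
E = |λ_enc|/(2πε₀r) = (1.28×10^-6)/(2π·8.85×10^-12·0.0389) = 5.92×10^5 N/C.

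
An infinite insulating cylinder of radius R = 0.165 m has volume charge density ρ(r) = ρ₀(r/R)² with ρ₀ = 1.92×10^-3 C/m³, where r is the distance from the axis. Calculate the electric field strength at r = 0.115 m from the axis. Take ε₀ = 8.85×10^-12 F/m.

Coaxial Gaussian cylinder, radius r = 0.115 m, length L (r < R).
Integrating ρ over the cross-section to radius r: λ_enc = (2πρ₀/R²) ∫₀^r r'^3 dr' = 2πρ₀ r^4/(4·R²) = 1.938×10^-5 C/m.
By Gauss's law (flux through the curved wall only), E·2πrL = λ_enc L/ε₀.
E = |λ_enc|/(2πε₀r) = (1.938×10^-5)/(2π·8.85×10^-12·0.115) = 3.03×10^6 N/C.

|E| ≈ 3.03×10^6 V/m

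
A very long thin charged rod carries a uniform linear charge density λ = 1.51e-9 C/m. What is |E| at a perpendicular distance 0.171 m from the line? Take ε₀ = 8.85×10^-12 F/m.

|E| = 159 N/C

Coaxial Gaussian cylinder, radius r = 0.171 m, length L.
Q_enc = λL, so λ_enc = 1.51e-9 C/m.
By Gauss's law (flux through the curved wall only), E·2πrL = λ_enc L/ε₀.
E = |λ_enc|/(2πε₀r) = (1.51e-9)/(2π·8.85×10^-12·0.171) = 159 N/C.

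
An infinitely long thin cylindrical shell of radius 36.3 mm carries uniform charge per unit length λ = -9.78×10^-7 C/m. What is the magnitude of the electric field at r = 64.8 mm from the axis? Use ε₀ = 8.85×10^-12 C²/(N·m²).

2.71e5 N/C

By cylindrical symmetry E is radial; use a coaxial Gaussian cylinder of radius 64.8 mm and length L (r > 36.3 mm).
The full line charge is enclosed: λ_enc = -9.78×10^-7 C/m.
Gauss's law: E·2πrL = λ_enc L/ε₀.
E = |λ_enc|/(2πε₀r) = (9.78×10^-7)/(2π·8.85×10^-12·0.0648) = 2.71×10^5 N/C.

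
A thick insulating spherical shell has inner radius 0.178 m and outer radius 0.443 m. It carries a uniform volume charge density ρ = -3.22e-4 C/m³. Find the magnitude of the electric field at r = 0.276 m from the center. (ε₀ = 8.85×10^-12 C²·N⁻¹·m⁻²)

E ≈ 2.45×10^6 N/C

Symmetry ⇒ E = E(r) r̂. Gaussian sphere of radius r = 0.276 m (within the shell material, 0.178 m < r < 0.443 m).
Only the shell between 0.178 m and r is enclosed: Q_enc = ρ·(4π/3)(r³ − a³) = (-3.22×10^-4)·(4π/3)·((0.276)³ − (0.178)³) = -2.075e-5 C.
By Gauss's law, ∮E·dA = E·4πr² = Q_enc/ε₀.
E = |Q_enc|/(4πε₀r²) = (2.075e-5)/(4π·8.85×10^-12·(0.276)²) = 2.45×10^6 N/C.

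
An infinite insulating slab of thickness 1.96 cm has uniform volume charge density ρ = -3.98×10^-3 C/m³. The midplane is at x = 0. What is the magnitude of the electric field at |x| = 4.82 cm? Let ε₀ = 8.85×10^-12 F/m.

The point |x| = 4.82 cm lies outside the slab (half-thickness 0.0098 m). A symmetric pillbox spanning the full slab encloses Q_enc = ρ·d·A.
Flux = 2EA ⇒ E = |ρ|d/(2ε₀), independent of distance outside.
E = (3.98e-3)(0.0196)/(2·8.85×10^-12) = 4.41×10^6 N/C.

4.41×10^6 N/C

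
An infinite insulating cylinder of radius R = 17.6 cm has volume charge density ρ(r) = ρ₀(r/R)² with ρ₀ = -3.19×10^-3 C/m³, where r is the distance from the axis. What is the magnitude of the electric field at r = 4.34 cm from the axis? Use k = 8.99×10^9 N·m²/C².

Take a coaxial cylindrical Gaussian surface of radius r = 4.34 cm and length L (r < R).
λ_enc = ∫₀^r ρ(r')·2πr' dr' = (2πρ₀/R²)·r^4/4 = -5.739×10^-7 C/m.
Gauss's law: E·2πrL = λ_enc L/ε₀.
E = 2k|λ_enc|/r = 2(8.99×10^9)(5.739e-7)/(0.0434) = 2.38e5 N/C.

|E| ≈ 2.38×10^5 N/C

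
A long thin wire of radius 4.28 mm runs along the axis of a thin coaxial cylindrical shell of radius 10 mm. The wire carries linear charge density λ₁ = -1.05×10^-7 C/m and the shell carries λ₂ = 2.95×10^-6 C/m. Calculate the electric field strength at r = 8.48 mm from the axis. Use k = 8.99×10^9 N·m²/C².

Take a coaxial cylindrical Gaussian surface of radius r = 8.48 mm and length L (between the conductors, 4.28 mm < r < 10 mm).
Only the inner wire is enclosed; the outer shell contributes nothing inside itself. λ_enc = λ₁ = -1.05e-7 C/m.
By Gauss's law (flux through the curved wall only), E·2πrL = λ_enc L/ε₀.
E = 2k|λ_enc|/r = 2(8.99×10^9)(1.05e-7)/(0.00848) = 2.23e5 N/C.

2.23e5 N/C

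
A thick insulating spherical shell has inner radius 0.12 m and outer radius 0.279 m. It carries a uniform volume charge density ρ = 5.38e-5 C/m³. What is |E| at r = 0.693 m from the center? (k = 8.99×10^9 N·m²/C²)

|E| = 8.43×10^4 V/m

Use a concentric Gaussian sphere at r = 0.693 m (r > 0.279 m, enclosing the whole shell).
Q_enc = ρ·(4π/3)(b³ − a³) = (5.38e-5)·(4π/3)·((0.279)³ − (0.12)³) = 4.505e-6 C.
Applying ∮E·dA = Q_enc/ε₀ with Φ = E(4πr²):
E = k|Q_enc|/r² = (8.99×10^9)(4.505×10^-6)/(0.693)² = 8.43×10^4 N/C.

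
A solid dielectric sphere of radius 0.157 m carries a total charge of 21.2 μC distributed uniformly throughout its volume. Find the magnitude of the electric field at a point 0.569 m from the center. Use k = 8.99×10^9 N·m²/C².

Use a concentric Gaussian sphere at r = 0.569 m (r > R, so the entire charge is enclosed).
Q_enc = 21.2 μC = 2.12×10^-5 C.
Since E is radial and uniform over the Gaussian sphere, Φ = E·4πr² = Q_enc/ε₀.
E = k|Q_enc|/r² = (8.99×10^9)(2.12×10^-5)/(0.569)² = 5.89×10^5 N/C.

|E| = 5.89×10^5 V/m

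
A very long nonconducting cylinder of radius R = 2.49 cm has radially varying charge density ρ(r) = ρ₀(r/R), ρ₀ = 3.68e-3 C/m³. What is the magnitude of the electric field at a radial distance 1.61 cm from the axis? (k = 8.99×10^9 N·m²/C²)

By cylindrical symmetry E is radial; use a coaxial Gaussian cylinder of radius 1.61 cm and length L (r < R).
Integrating ρ over the cross-section to radius r: λ_enc = (2πρ₀/R) ∫₀^r r'^2 dr' = 2πρ₀ r^3/(3·R) = 1.292e-6 C/m.
By Gauss's law (flux through the curved wall only), E·2πrL = λ_enc L/ε₀.
E = 2k|λ_enc|/r = 2(8.99×10^9)(1.292×10^-6)/(0.0161) = 1.44×10^6 N/C.

E = 1.44×10^6 V/m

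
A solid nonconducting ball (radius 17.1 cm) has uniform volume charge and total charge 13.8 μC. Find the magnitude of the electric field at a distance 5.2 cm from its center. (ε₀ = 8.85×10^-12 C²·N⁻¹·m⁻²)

1.29×10^6 N/C

Symmetry ⇒ E = E(r) r̂. Gaussian sphere of radius r = 5.2 cm (r < R).
For a uniform sphere the enclosed fraction is (r/R)³, so Q_enc = (13.8 μC)(0.052/0.171)³ = 3.881×10^-7 C.
Applying ∮E·dA = Q_enc/ε₀ with Φ = E(4πr²):
E = |Q_enc|/(4πε₀r²) = (3.881e-7)/(4π·8.85×10^-12·(0.052)²) = 1.29×10^6 N/C.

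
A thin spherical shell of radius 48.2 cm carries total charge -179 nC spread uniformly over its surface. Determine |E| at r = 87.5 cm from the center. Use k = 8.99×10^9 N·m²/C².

Use a concentric Gaussian sphere at r = 87.5 cm (r > 48.2 cm).
The entire shell is enclosed: Q_enc = -1.79×10^-7 C.
Since E is radial and uniform over the Gaussian sphere, Φ = E·4πr² = Q_enc/ε₀.
E = k|Q_enc|/r² = (8.99×10^9)(1.79×10^-7)/(0.875)² = 2.10×10^3 N/C.

|E| ≈ 2.10×10^3 V/m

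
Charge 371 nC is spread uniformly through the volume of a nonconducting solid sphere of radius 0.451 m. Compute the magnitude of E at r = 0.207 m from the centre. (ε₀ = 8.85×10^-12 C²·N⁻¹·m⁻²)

|E| ≈ 7.53×10^3 N/C

Symmetry ⇒ E = E(r) r̂. Gaussian sphere of radius r = 0.207 m (r < R).
Only the charge within r is enclosed: Q_enc = Q·(r/R)³ = (371 nC)·(0.207 m/0.451 m)³ = 3.587×10^-8 C.
Since E is radial and uniform over the Gaussian sphere, Φ = E·4πr² = Q_enc/ε₀.
E = |Q_enc|/(4πε₀r²) = (3.587e-8)/(4π·8.85×10^-12·(0.207)²) = 7.53×10^3 N/C.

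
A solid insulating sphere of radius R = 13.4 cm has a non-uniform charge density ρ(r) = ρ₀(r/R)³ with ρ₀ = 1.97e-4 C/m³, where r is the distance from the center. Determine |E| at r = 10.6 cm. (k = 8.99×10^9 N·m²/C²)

1.95e5 N/C

Use a concentric Gaussian sphere at r = 10.6 cm (r < R).
Integrate the density: Q_enc = 4π ∫₀^r ρ₀(r'/R)^3 r'² dr' = 4πρ₀ r^6/(6·R³) = 2.432×10^-7 C.
Applying ∮E·dA = Q_enc/ε₀ with Φ = E(4πr²):
E = k|Q_enc|/r² = (8.99×10^9)(2.432×10^-7)/(0.106)² = 1.95e5 N/C.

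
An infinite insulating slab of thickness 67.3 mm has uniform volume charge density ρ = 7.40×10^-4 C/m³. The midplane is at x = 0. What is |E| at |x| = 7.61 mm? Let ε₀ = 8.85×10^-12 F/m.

E ≈ 6.36×10^5 N/C

By symmetry E is perpendicular to the slab. A Gaussian pillbox from −7.61 mm to +7.61 mm (face area A) lies entirely within the slab.
Q_enc = ρ·(2x)·A and flux = 2EA, so 2EA = 2ρxA/ε₀ ⇒ E = |ρ|x/ε₀.
E = (7.40e-4)(0.00761)/(8.85×10^-12) = 6.36×10^5 N/C.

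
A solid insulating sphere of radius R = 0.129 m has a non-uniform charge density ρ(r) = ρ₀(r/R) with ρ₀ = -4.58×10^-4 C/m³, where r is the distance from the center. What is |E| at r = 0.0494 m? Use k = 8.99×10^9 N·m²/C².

|E| ≈ 2.45×10^5 N/C

Symmetry ⇒ E = E(r) r̂. Gaussian sphere of radius r = 0.0494 m (r < R).
Q_enc = ∫₀^r ρ(r')·4πr'² dr' = (4πρ₀/R) ∫₀^r r'^3 dr' = 4πρ₀ r^4/(4·R) = -6.643e-8 C.
Gauss's law: E·4πr² = Q_enc/ε₀.
E = k|Q_enc|/r² = (8.99×10^9)(6.643×10^-8)/(0.0494)² = 2.45e5 N/C.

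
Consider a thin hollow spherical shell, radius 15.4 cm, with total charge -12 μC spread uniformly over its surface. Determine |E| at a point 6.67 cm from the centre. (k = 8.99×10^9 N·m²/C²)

By spherical symmetry E is radial; choose a Gaussian sphere of radius r = 6.67 cm (inside the shell, r < 15.4 cm).
No charge lies within this surface, so Q_enc = 0 and Gauss's law gives E·4πr² = 0 ⇒ E = 0.

E = 0 (no enclosed charge)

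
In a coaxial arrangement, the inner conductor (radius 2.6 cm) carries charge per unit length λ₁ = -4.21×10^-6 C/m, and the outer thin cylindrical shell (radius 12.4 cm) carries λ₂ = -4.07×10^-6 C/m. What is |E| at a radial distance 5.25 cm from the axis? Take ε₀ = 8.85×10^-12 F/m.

By cylindrical symmetry E is radial; use a coaxial Gaussian cylinder of radius 5.25 cm and length L (between the conductors, 2.6 cm < r < 12.4 cm).
The shell at 12.4 cm lies outside the Gaussian surface, so λ_enc = λ₁ = -4.21e-6 C/m.
Gauss's law: E·2πrL = λ_enc L/ε₀.
E = |λ_enc|/(2πε₀r) = (4.21e-6)/(2π·8.85×10^-12·0.0525) = 1.44e6 N/C.

E ≈ 1.44×10^6 N/C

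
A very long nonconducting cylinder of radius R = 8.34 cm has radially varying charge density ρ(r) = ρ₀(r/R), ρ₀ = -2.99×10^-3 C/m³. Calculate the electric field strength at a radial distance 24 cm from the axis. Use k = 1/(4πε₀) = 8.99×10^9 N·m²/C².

Choose a coaxial cylinder of radius r = 24 cm (arbitrary length L) as the Gaussian surface (r > R, full charge per length enclosed).
λ_enc = 2π ∫₀^R ρ₀(r'/R)^1 r' dr' = 2πρ₀R²/3 = -4.356×10^-5 C/m.
Applying ∮E·dA = Q_enc/ε₀ with the end caps contributing no flux:
E = 2k|λ_enc|/r = 2(8.99×10^9)(4.356×10^-5)/(0.24) = 3.26×10^6 N/C.

E ≈ 3.26×10^6 N/C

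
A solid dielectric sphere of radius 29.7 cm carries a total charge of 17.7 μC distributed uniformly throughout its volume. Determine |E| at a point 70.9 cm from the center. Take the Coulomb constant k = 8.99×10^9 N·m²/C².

E = 3.17×10^5 V/m

By spherical symmetry E is radial; choose a Gaussian sphere of radius r = 70.9 cm (r > R, so the entire charge is enclosed).
Q_enc = 17.7 μC = 1.77×10^-5 C.
Since E is radial and uniform over the Gaussian sphere, Φ = E·4πr² = Q_enc/ε₀.
E = k|Q_enc|/r² = (8.99×10^9)(1.77×10^-5)/(0.709)² = 3.17×10^5 N/C.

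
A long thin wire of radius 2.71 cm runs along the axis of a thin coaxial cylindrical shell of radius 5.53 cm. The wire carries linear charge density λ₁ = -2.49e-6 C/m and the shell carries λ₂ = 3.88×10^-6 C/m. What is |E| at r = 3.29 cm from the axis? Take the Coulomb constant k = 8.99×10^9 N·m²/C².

Choose a coaxial cylinder of radius r = 3.29 cm (arbitrary length L) as the Gaussian surface (between the conductors, 2.71 cm < r < 5.53 cm).
The shell at 5.53 cm lies outside the Gaussian surface, so λ_enc = λ₁ = -2.49e-6 C/m.
Gauss's law: E·2πrL = λ_enc L/ε₀.
E = 2k|λ_enc|/r = 2(8.99×10^9)(2.49×10^-6)/(0.0329) = 1.36×10^6 N/C.

|E| = 1.36e6 N/C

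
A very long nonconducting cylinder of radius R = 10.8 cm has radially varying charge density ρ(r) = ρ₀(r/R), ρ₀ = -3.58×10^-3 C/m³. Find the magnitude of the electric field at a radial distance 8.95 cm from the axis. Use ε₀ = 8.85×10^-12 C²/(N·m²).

E = 1.00×10^7 N/C

Coaxial Gaussian cylinder, radius r = 8.95 cm, length L (r < R).
λ_enc = ∫₀^r ρ(r')·2πr' dr' = (2πρ₀/R)·r^3/3 = -4.977e-5 C/m.
Gauss's law: E·2πrL = λ_enc L/ε₀.
E = |λ_enc|/(2πε₀r) = (4.977×10^-5)/(2π·8.85×10^-12·0.0895) = 1.00×10^7 N/C.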